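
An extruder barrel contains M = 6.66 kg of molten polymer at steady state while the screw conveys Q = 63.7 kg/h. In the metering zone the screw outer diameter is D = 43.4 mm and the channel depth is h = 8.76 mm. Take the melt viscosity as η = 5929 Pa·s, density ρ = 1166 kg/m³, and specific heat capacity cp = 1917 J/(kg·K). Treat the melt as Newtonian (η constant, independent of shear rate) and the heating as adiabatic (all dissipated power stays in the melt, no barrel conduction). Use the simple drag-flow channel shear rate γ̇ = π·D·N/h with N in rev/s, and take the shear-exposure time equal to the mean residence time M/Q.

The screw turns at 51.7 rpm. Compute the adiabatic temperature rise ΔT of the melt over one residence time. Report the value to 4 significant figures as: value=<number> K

Throughput in SI: Q_s = 63.7 kg/h ÷ 3600 s/h = 0.0176944 kg/s
Mean residence time: t_res = M/Q_s = 6.66 kg / 0.0176944 kg/s = 376.389 s
Geometry in metres: D = 43.4 mm → 0.0434 m, h = 8.76 mm → 0.00876 m; screw speed N = 51.7 rpm = 0.861667 rev/s
γ̇ = π D N / h = (π)(0.0434)(0.861667) / 0.00876 = 13.4114 s⁻¹
ΔT = η·γ̇²·t_res/(ρ·cp) = [5929 × 13.4114² × 376.389] / [1166 × 1917] = 179.576 K

value=179.6 K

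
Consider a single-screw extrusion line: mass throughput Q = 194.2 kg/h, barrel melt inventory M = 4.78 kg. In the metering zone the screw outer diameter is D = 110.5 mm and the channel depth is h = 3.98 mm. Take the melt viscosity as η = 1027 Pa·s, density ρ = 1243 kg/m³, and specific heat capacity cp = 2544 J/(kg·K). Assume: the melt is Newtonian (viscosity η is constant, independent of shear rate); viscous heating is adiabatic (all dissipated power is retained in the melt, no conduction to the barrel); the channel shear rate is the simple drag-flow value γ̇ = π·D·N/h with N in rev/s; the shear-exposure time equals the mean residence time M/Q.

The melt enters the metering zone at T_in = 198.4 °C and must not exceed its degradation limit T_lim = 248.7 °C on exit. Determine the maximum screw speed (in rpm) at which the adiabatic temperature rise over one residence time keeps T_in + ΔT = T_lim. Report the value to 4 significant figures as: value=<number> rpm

value=28.76 rpm

Throughput in SI: Q_s = 194.2 kg/h ÷ 3600 s/h = 0.0539444 kg/s
Mean residence time: t_res = M/Q_s = 4.78 kg / 0.0539444 kg/s = 88.6097 s
Convert to metres: D = 0.1105 m, h = 0.00398 m
ΔT_a = T_lim − T_in = 248.7 − 198.4 = 50.3 K
γ̇_max² = ΔT_a·ρ·cp/(η·t_res) = 50.3·1243·2544/(1027·88.6097) = 1747.85 s⁻²
Take the square root: γ̇_max = √(1747.85) = 41.8073 s⁻¹
N_max = γ̇_max h / (πD) = 41.8073·0.00398/(π·0.1105) = 0.479317 rev/s → ×60 = 28.759 rpm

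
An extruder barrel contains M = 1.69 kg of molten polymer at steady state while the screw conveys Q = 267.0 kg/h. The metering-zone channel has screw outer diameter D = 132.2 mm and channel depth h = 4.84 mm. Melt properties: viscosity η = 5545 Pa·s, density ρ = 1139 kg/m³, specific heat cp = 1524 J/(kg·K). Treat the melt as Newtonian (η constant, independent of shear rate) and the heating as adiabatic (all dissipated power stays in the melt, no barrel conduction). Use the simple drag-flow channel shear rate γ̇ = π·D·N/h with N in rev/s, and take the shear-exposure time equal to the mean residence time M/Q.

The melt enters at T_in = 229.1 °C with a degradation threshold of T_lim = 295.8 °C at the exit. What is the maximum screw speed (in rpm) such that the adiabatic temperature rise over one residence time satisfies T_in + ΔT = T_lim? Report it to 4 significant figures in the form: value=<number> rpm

value=21.17 rpm

Q_s = Q / 3600 = 267.0 / 3600 = 0.0741667 kg/s
t_res = M / Q_s = 1.69 ÷ 0.0741667 = 22.7865 s
Geometry in SI: D = 132.2 mm → 0.1322 m, h = 4.84 mm → 0.00484 m
ΔT_a = T_lim − T_in = 295.8 °C − 229.1 °C = 66.7 K
γ̇_max² = ΔT_a·ρ·cp/(η·t_res) = 66.7·1139·1524/(5545·22.7865) = 916.337 s⁻²
Take the square root: γ̇_max = √(916.337) = 30.2711 s⁻¹
Solve γ̇ = πDN/h for N: N_max = γ̇_max·h/(π·D) = 30.2711 × 0.00484 / (π × 0.1322) = 0.35277 rev/s = 21.1662 rpm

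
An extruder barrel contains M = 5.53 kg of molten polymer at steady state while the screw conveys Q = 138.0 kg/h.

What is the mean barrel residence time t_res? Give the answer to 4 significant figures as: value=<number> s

value=144.3 s

Q_s = Q / 3600 = 138.0 / 3600 = 0.0383333 kg/s
t_res = M / Q_s = 5.53 / 0.0383333 = 144.261 s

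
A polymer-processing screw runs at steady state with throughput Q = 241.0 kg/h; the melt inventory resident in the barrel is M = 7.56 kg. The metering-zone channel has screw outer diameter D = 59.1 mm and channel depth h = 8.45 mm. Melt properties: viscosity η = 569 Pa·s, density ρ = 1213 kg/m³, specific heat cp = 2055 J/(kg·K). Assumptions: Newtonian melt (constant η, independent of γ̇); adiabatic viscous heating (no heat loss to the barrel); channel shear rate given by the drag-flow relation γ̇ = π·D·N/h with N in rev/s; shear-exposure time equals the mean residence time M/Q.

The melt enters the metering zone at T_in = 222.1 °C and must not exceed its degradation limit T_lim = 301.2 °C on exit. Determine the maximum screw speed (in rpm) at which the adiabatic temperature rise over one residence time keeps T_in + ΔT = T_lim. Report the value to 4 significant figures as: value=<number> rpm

value=151.3 rpm

Throughput in SI: Q_s = 241.0 kg/h ÷ 3600 s/h = 0.0669444 kg/s
t_res = M / Q_s = 7.56 ÷ 0.0669444 = 112.929 s
D = 59.1 mm = 0.0591 m;  h = 8.45 mm = 0.00845 m
ΔT_a = T_lim − T_in = 301.2 − 222.1 = 79.1 K
γ̇_max² = ΔT_a·ρ·cp / (η·t_res) = [79.1 × 1213 × 2055] / [569 × 112.929] = 3068.52 s⁻²
γ̇_max = sqrt(3068.52) = 55.3943 s⁻¹
N_max = γ̇_max h / (πD) = 55.3943·0.00845/(π·0.0591) = 2.52107 rev/s → ×60 = 151.264 rpm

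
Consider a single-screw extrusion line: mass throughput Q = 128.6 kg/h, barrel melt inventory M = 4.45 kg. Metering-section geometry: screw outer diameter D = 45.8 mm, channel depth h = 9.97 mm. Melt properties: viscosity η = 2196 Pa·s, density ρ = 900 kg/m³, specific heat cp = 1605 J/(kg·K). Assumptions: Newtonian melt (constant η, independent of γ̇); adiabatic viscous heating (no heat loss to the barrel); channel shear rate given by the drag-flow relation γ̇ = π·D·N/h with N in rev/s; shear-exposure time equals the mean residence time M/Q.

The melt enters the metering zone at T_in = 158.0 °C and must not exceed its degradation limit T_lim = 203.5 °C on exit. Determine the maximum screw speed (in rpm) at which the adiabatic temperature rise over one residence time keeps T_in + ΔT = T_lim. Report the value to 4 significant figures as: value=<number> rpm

value=64.44 rpm

Convert throughput: Q = 128.6 kg/h = 128.6/3600 = 0.0357222 kg/s
t_res = M / Q_s = 4.45 ÷ 0.0357222 = 124.572 s
Convert to metres: D = 0.0458 m, h = 0.00997 m
Allowable rise: ΔT_a = T_lim − T_in = 203.5 − 158.0 = 45.5 K
γ̇_max² = ΔT_a·ρ·cp/(η·t_res) = 45.5·900·1605/(2196·124.572) = 240.256 s⁻²
γ̇_max = √240.256 = 15.5002 s⁻¹
N_max = γ̇_max·h / (π·D) = 15.5002 · 0.00997 / (π · 0.0458) = 1.07403 rev/s = 64.4419 rpm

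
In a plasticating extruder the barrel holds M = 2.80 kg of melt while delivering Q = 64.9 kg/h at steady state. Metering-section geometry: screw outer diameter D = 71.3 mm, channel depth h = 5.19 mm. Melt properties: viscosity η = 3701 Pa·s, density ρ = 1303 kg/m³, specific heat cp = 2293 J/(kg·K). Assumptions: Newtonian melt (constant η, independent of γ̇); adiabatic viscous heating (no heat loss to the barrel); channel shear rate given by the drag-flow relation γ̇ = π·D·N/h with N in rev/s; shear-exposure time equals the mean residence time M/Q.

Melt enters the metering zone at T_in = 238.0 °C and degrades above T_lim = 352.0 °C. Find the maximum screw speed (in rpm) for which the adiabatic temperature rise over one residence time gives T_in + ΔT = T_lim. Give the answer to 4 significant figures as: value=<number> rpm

value=33.84 rpm

Convert throughput: Q = 64.9 kg/h = 64.9/3600 = 0.0180278 kg/s
Mean residence time: t_res = M/Q_s = 2.80 kg / 0.0180278 kg/s = 155.316 s
Convert to metres: D = 0.0713 m, h = 0.00519 m
Allowable rise: ΔT_a = T_lim − T_in = 352.0 − 238.0 = 114 K
Invert ΔT = ηγ̇²t_res/(ρcp) for γ̇: γ̇_max² = ΔT_a ρ cp / (η t_res) = 114·1303·2293 / (3701·155.316) = 592.541 s⁻²
γ̇_max = √592.541 = 24.3422 s⁻¹
Solve γ̇ = πDN/h for N: N_max = γ̇_max·h/(π·D) = 24.3422 × 0.00519 / (π × 0.0713) = 0.56401 rev/s = 33.8406 rpm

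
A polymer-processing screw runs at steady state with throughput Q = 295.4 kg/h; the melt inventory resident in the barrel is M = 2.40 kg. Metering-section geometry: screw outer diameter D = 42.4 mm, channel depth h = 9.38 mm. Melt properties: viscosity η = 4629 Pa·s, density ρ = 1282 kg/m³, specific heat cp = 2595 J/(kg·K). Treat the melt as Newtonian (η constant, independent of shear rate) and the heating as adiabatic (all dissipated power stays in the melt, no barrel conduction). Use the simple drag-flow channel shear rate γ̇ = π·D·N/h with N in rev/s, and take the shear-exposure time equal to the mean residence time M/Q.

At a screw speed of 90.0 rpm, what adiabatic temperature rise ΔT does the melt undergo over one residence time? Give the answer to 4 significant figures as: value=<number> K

Convert throughput: Q = 295.4 kg/h = 295.4/3600 = 0.0820556 kg/s
t_res = M / Q_s = 2.40 / 0.0820556 = 29.2485 s
Convert to SI: D = 0.0424 m, h = 0.00938 m, N = 90.0/60 = 1.5 rev/s
Shear rate: γ̇ = πDN/h = π·0.0424·1.5/0.00938 = 21.3012 s⁻¹
ΔT = η·γ̇²·t_res/(ρ·cp) = [4629 × 21.3012² × 29.2485] / [1282 × 2595] = 18.466 K

value=18.47 K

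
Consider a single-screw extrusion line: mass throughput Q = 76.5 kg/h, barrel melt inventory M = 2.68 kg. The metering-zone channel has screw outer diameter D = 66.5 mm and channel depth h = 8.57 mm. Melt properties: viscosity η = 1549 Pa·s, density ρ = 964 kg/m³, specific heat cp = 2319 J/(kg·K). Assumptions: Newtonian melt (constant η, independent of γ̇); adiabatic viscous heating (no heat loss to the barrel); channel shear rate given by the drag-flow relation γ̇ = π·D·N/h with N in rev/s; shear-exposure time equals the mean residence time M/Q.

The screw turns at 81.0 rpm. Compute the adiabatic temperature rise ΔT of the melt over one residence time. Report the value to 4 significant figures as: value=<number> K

Throughput in SI: Q_s = 76.5 kg/h ÷ 3600 s/h = 0.02125 kg/s
t_res = M / Q_s = 2.68 ÷ 0.02125 = 126.118 s
Convert to SI: D = 0.0665 m, h = 0.00857 m, N = 81.0/60 = 1.35 rev/s
γ̇ = π D N / h = (π)(0.0665)(1.35) / 0.00857 = 32.9097 s⁻¹
ΔT = η·γ̇²·t_res / (ρ·cp) = 1549 · (32.9097)² · 126.118 / (964 · 2319) = 94.6452 K

value=94.65 K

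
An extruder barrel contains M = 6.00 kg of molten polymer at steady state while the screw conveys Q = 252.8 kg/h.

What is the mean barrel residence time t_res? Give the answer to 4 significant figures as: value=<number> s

Convert throughput: Q = 252.8 kg/h = 252.8/3600 = 0.0702222 kg/s
Mean residence time: t_res = M/Q_s = 6.00 kg / 0.0702222 kg/s = 85.443 s

value=85.44 s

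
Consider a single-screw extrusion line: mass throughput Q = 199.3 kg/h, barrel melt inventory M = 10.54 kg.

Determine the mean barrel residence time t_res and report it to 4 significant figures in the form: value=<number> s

Convert throughput: Q = 199.3 kg/h = 199.3/3600 = 0.0553611 kg/s
Mean residence time: t_res = M/Q_s = 10.54 kg / 0.0553611 kg/s = 190.386 s

value=190.4 s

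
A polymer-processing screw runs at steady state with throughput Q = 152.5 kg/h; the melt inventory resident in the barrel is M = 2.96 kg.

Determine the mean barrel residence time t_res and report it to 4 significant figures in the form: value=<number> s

Throughput in SI: Q_s = 152.5 kg/h ÷ 3600 s/h = 0.0423611 kg/s
t_res = M / Q_s = 2.96 ÷ 0.0423611 = 69.8754 s

value=69.88 s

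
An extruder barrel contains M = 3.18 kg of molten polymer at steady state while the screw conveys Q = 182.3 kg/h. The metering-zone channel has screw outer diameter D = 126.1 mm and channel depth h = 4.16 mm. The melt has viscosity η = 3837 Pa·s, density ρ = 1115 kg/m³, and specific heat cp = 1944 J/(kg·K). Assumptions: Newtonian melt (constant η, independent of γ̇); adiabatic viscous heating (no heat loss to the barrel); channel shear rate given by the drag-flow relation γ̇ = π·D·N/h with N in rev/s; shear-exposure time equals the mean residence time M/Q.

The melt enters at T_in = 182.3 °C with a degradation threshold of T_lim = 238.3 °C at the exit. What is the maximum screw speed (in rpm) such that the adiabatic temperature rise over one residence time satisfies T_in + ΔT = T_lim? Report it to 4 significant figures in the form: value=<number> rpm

Throughput in SI: Q_s = 182.3 kg/h ÷ 3600 s/h = 0.0506389 kg/s
t_res = M / Q_s = 3.18 / 0.0506389 = 62.7976 s
Convert to metres: D = 0.1261 m, h = 0.00416 m
ΔT_a = T_lim − T_in = 238.3 °C − 182.3 °C = 56 K
γ̇_max² = ΔT_a·ρ·cp/(η·t_res) = 56·1115·1944/(3837·62.7976) = 503.761 s⁻²
γ̇_max = sqrt(503.761) = 22.4446 s⁻¹
Solve γ̇ = πDN/h for N: N_max = γ̇_max·h/(π·D) = 22.4446 × 0.00416 / (π × 0.1261) = 0.23569 rev/s = 14.1414 rpm

value=14.14 rpm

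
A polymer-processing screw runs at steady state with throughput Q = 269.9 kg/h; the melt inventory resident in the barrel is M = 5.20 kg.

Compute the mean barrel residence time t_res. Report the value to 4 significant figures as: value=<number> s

Throughput in SI: Q_s = 269.9 kg/h ÷ 3600 s/h = 0.0749722 kg/s
t_res = M / Q_s = 5.20 ÷ 0.0749722 = 69.359 s

value=69.36 s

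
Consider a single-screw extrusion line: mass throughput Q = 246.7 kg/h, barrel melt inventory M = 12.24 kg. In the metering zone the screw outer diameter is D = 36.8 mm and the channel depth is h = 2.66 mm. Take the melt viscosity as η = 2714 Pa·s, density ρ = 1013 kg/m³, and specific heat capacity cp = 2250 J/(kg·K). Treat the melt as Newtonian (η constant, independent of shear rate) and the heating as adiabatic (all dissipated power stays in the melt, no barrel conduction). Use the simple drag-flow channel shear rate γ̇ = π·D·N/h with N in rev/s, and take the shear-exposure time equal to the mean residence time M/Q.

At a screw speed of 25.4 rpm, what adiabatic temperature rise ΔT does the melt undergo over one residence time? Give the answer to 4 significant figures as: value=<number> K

Throughput in SI: Q_s = 246.7 kg/h ÷ 3600 s/h = 0.0685278 kg/s
t_res = M / Q_s = 12.24 ÷ 0.0685278 = 178.614 s
Convert to SI: D = 0.0368 m, h = 0.00266 m, N = 25.4/60 = 0.423333 rev/s
γ̇ = π D N / h = (π)(0.0368)(0.423333) / 0.00266 = 18.3992 s⁻¹
Adiabatic rise: ΔT = η γ̇² t_res / (ρ cp) = 2714·(18.3992)²·178.614 / (1013·2250) = 71.9995 K

value=72.00 K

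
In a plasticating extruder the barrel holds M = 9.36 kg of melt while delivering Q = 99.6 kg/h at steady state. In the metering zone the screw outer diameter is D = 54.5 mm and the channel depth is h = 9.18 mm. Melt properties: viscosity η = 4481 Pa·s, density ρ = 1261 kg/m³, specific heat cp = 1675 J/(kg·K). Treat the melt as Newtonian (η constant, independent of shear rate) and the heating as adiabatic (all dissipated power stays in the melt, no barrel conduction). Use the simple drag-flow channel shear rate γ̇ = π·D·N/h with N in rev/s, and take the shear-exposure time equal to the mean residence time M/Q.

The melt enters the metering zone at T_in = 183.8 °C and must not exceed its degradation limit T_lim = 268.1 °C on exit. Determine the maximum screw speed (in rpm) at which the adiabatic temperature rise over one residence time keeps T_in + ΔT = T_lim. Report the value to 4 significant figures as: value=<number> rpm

Convert throughput: Q = 99.6 kg/h = 99.6/3600 = 0.0276667 kg/s
Mean residence time: t_res = M/Q_s = 9.36 kg / 0.0276667 kg/s = 338.313 s
D = 54.5 mm = 0.0545 m;  h = 9.18 mm = 0.00918 m
ΔT_a = T_lim − T_in = 268.1 °C − 183.8 °C = 84.3 K
Invert ΔT = ηγ̇²t_res/(ρcp) for γ̇: γ̇_max² = ΔT_a ρ cp / (η t_res) = 84.3·1261·1675 / (4481·338.313) = 117.453 s⁻²
Take the square root: γ̇_max = √(117.453) = 10.8376 s⁻¹
N_max = γ̇_max·h / (π·D) = 10.8376 · 0.00918 / (π · 0.0545) = 0.581069 rev/s = 34.8642 rpm

value=34.86 rpm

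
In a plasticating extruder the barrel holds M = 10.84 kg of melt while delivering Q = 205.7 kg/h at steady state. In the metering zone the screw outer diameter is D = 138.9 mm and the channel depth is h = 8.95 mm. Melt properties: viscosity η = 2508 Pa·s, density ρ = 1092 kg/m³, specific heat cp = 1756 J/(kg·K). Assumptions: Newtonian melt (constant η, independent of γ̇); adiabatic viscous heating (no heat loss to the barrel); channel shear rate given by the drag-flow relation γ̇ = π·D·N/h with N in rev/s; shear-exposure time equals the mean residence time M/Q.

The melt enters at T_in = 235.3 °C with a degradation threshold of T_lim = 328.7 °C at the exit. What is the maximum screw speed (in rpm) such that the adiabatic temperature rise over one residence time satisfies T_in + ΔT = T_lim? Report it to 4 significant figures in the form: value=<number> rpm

Throughput in SI: Q_s = 205.7 kg/h ÷ 3600 s/h = 0.0571389 kg/s
t_res = M / Q_s = 10.84 ÷ 0.0571389 = 189.713 s
Geometry in SI: D = 138.9 mm → 0.1389 m, h = 8.95 mm → 0.00895 m
ΔT_a = T_lim − T_in = 328.7 °C − 235.3 °C = 93.4 K
γ̇_max² = ΔT_a·ρ·cp / (η·t_res) = [93.4 × 1092 × 1756] / [2508 × 189.713] = 376.417 s⁻²
γ̇_max = √376.417 = 19.4015 s⁻¹
N_max = γ̇_max h / (πD) = 19.4015·0.00895/(π·0.1389) = 0.397929 rev/s → ×60 = 23.8757 rpm

value=23.88 rpm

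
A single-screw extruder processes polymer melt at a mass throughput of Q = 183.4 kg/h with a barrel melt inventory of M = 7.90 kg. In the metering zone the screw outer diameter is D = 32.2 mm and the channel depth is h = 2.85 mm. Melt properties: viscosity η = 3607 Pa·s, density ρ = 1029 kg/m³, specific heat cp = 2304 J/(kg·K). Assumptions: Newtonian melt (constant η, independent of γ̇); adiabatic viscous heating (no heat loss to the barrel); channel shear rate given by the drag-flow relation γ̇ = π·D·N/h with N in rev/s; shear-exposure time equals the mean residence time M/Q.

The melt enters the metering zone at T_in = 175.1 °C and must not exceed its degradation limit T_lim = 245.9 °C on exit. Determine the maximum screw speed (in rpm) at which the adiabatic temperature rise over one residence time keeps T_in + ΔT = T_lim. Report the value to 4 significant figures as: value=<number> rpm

value=29.28 rpm

Convert throughput: Q = 183.4 kg/h = 183.4/3600 = 0.0509444 kg/s
t_res = M / Q_s = 7.90 ÷ 0.0509444 = 155.071 s
Convert to metres: D = 0.0322 m, h = 0.00285 m
ΔT_a = T_lim − T_in = 245.9 °C − 175.1 °C = 70.8 K
Invert ΔT = ηγ̇²t_res/(ρcp) for γ̇: γ̇_max² = ΔT_a ρ cp / (η t_res) = 70.8·1029·2304 / (3607·155.071) = 300.092 s⁻²
γ̇_max = sqrt(300.092) = 17.3232 s⁻¹
Solve γ̇ = πDN/h for N: N_max = γ̇_max·h/(π·D) = 17.3232 × 0.00285 / (π × 0.0322) = 0.488052 rev/s = 29.2831 rpm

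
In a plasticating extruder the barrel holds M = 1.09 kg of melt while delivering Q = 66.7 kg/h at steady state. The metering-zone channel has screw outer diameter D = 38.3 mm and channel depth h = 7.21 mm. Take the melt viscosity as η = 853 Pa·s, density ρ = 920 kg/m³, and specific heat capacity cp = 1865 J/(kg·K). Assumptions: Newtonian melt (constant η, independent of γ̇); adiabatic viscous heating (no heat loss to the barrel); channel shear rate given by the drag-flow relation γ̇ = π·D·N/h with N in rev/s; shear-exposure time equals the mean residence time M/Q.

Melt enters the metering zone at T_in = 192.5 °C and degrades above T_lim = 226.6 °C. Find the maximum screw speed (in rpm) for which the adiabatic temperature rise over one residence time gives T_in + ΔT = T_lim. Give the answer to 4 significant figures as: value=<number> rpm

value=122.8 rpm

Q_s = Q / 3600 = 66.7 / 3600 = 0.0185278 kg/s
t_res = M / Q_s = 1.09 / 0.0185278 = 58.8306 s
Geometry in SI: D = 38.3 mm → 0.0383 m, h = 7.21 mm → 0.00721 m
Allowable rise: ΔT_a = T_lim − T_in = 226.6 − 192.5 = 34.1 K
γ̇_max² = ΔT_a·ρ·cp / (η·t_res) = [34.1 × 920 × 1865] / [853 × 58.8306] = 1165.92 s⁻²
Take the square root: γ̇_max = √(1165.92) = 34.1456 s⁻¹
N_max = γ̇_max h / (πD) = 34.1456·0.00721/(π·0.0383) = 2.04607 rev/s → ×60 = 122.764 rpm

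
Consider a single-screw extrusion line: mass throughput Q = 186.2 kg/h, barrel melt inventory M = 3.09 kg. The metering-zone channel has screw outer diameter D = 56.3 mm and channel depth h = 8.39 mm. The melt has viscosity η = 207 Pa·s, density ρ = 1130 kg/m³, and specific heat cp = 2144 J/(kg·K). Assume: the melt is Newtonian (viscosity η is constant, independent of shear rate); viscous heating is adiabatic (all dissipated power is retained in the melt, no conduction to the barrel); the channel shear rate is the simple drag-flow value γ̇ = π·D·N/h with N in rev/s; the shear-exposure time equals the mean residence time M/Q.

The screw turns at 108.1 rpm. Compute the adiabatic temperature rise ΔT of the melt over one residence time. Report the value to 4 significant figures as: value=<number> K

value=7.364 K

Q_s = Q / 3600 = 186.2 / 3600 = 0.0517222 kg/s
t_res = M / Q_s = 3.09 / 0.0517222 = 59.7422 s
Convert to SI: D = 0.0563 m, h = 0.00839 m, N = 108.1/60 = 1.80167 rev/s
γ̇ = π D N / h = (π)(0.0563)(1.80167) / 0.00839 = 37.9814 s⁻¹
ΔT = η·γ̇²·t_res / (ρ·cp) = 207 · (37.9814)² · 59.7422 / (1130 · 2144) = 7.3636 K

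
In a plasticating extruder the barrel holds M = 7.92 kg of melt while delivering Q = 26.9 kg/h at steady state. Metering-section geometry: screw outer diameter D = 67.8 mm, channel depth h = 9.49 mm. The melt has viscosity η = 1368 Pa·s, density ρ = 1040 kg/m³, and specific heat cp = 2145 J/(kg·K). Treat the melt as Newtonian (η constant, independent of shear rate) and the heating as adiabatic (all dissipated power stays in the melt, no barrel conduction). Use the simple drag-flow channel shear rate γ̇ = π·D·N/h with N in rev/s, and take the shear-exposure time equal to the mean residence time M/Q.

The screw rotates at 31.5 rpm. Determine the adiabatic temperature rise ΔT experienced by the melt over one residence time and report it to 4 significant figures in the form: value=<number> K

value=90.25 K

Throughput in SI: Q_s = 26.9 kg/h ÷ 3600 s/h = 0.00747222 kg/s
t_res = M / Q_s = 7.92 / 0.00747222 = 1059.93 s
Convert to SI: D = 0.0678 m, h = 0.00949 m, N = 31.5/60 = 0.525 rev/s
Shear rate: γ̇ = πDN/h = π·0.0678·0.525/0.00949 = 11.7835 s⁻¹
ΔT = η·γ̇²·t_res/(ρ·cp) = [1368 × 11.7835² × 1059.93] / [1040 × 2145] = 90.2498 K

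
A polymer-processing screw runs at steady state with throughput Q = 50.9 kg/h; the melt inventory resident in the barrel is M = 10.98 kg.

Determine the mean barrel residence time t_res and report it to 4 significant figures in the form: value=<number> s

Convert throughput: Q = 50.9 kg/h = 50.9/3600 = 0.0141389 kg/s
Mean residence time: t_res = M/Q_s = 10.98 kg / 0.0141389 kg/s = 776.582 s

value=776.6 s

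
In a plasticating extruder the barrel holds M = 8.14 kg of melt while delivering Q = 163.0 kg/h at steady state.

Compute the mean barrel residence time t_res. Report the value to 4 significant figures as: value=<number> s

value=179.8 s

Convert throughput: Q = 163.0 kg/h = 163.0/3600 = 0.0452778 kg/s
t_res = M / Q_s = 8.14 / 0.0452778 = 179.779 s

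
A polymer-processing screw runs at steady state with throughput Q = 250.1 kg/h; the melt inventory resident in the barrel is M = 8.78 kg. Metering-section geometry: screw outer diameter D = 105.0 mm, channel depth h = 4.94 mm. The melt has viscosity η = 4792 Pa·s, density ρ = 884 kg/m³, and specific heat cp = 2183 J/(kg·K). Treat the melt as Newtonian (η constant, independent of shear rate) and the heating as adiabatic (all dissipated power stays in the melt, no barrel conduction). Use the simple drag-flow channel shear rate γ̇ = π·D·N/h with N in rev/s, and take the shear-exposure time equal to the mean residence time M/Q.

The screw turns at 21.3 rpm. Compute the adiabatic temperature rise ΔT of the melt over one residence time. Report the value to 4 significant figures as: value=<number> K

Convert throughput: Q = 250.1 kg/h = 250.1/3600 = 0.0694722 kg/s
t_res = M / Q_s = 8.78 ÷ 0.0694722 = 126.381 s
Geometry in metres: D = 105.0 mm → 0.105 m, h = 4.94 mm → 0.00494 m; screw speed N = 21.3 rpm = 0.355 rev/s
Shear rate: γ̇ = πDN/h = π·0.105·0.355/0.00494 = 23.705 s⁻¹
ΔT = η·γ̇²·t_res/(ρ·cp) = [4792 × 23.705² × 126.381] / [884 × 2183] = 176.35 K

value=176.3 K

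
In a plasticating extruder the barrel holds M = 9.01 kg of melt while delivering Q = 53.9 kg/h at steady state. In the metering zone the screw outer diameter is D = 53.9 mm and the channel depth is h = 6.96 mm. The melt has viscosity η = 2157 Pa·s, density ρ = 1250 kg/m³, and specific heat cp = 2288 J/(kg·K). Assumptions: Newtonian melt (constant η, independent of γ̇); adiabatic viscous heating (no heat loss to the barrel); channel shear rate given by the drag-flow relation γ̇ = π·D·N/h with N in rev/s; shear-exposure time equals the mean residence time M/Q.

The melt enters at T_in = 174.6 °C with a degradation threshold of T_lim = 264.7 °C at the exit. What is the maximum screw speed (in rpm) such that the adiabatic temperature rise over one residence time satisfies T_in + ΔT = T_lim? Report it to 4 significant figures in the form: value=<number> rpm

Throughput in SI: Q_s = 53.9 kg/h ÷ 3600 s/h = 0.0149722 kg/s
Mean residence time: t_res = M/Q_s = 9.01 kg / 0.0149722 kg/s = 601.781 s
Geometry in SI: D = 53.9 mm → 0.0539 m, h = 6.96 mm → 0.00696 m
ΔT_a = T_lim − T_in = 264.7 °C − 174.6 °C = 90.1 K
Invert ΔT = ηγ̇²t_res/(ρcp) for γ̇: γ̇_max² = ΔT_a ρ cp / (η t_res) = 90.1·1250·2288 / (2157·601.781) = 198.519 s⁻²
γ̇_max = √198.519 = 14.0897 s⁻¹
Solve γ̇ = πDN/h for N: N_max = γ̇_max·h/(π·D) = 14.0897 × 0.00696 / (π × 0.0539) = 0.579124 rev/s = 34.7474 rpm

value=34.75 rpm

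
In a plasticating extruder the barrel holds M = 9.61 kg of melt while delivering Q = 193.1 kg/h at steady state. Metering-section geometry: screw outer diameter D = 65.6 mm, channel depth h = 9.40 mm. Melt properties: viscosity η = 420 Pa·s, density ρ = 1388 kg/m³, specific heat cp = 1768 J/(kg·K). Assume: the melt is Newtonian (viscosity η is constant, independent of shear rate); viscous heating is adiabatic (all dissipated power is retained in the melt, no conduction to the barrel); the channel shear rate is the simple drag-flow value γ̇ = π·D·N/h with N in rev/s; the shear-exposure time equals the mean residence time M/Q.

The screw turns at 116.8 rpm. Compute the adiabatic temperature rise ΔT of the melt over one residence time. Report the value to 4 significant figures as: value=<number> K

Convert throughput: Q = 193.1 kg/h = 193.1/3600 = 0.0536389 kg/s
Mean residence time: t_res = M/Q_s = 9.61 kg / 0.0536389 kg/s = 179.161 s
D = 65.6 mm = 0.0656 m;  h = 9.40 mm = 0.0094 m;  N = 116.8 rpm / 60 = 1.94667 rev/s
γ̇ = π D N / h = (π)(0.0656)(1.94667) / 0.0094 = 42.6793 s⁻¹
ΔT = η·γ̇²·t_res/(ρ·cp) = [420 × 42.6793² × 179.161] / [1388 × 1768] = 55.8542 K

value=55.85 K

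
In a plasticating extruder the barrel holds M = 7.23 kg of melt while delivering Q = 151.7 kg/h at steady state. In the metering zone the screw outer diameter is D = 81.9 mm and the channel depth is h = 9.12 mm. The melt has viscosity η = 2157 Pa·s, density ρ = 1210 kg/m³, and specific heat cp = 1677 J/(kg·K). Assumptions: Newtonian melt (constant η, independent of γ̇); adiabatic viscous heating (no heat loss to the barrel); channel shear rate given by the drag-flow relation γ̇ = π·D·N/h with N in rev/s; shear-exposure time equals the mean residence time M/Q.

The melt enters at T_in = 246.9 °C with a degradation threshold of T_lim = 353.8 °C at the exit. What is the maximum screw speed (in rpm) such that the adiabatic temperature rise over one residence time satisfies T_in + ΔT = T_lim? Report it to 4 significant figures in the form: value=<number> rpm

Throughput in SI: Q_s = 151.7 kg/h ÷ 3600 s/h = 0.0421389 kg/s
t_res = M / Q_s = 7.23 ÷ 0.0421389 = 171.575 s
Convert to metres: D = 0.0819 m, h = 0.00912 m
ΔT_a = T_lim − T_in = 353.8 − 246.9 = 106.9 K
γ̇_max² = ΔT_a·ρ·cp / (η·t_res) = [106.9 × 1210 × 1677] / [2157 × 171.575] = 586.126 s⁻²
γ̇_max = sqrt(586.126) = 24.21 s⁻¹
N_max = γ̇_max h / (πD) = 24.21·0.00912/(π·0.0819) = 0.858137 rev/s → ×60 = 51.4882 rpm

value=51.49 rpm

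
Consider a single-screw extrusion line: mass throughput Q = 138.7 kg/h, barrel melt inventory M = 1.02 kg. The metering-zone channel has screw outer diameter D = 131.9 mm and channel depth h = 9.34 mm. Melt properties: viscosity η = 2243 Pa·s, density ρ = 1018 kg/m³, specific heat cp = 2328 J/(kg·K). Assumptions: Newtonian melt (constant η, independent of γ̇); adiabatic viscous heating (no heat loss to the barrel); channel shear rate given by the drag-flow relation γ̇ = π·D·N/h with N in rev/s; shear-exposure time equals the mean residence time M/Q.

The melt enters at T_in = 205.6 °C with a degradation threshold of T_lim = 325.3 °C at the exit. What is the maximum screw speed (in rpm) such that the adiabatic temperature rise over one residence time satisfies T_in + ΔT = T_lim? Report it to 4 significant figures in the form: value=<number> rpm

Convert throughput: Q = 138.7 kg/h = 138.7/3600 = 0.0385278 kg/s
Mean residence time: t_res = M/Q_s = 1.02 kg / 0.0385278 kg/s = 26.4744 s
Convert to metres: D = 0.1319 m, h = 0.00934 m
Allowable rise: ΔT_a = T_lim − T_in = 325.3 − 205.6 = 119.7 K
Invert ΔT = ηγ̇²t_res/(ρcp) for γ̇: γ̇_max² = ΔT_a ρ cp / (η t_res) = 119.7·1018·2328 / (2243·26.4744) = 4777.16 s⁻²
Take the square root: γ̇_max = √(4777.16) = 69.117 s⁻¹
Solve γ̇ = πDN/h for N: N_max = γ̇_max·h/(π·D) = 69.117 × 0.00934 / (π × 0.1319) = 1.55789 rev/s = 93.4734 rpm

value=93.47 rpm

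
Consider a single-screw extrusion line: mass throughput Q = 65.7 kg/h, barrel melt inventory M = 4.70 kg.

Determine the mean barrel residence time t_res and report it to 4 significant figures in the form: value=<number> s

value=257.5 s

Throughput in SI: Q_s = 65.7 kg/h ÷ 3600 s/h = 0.01825 kg/s
Mean residence time: t_res = M/Q_s = 4.70 kg / 0.01825 kg/s = 257.534 s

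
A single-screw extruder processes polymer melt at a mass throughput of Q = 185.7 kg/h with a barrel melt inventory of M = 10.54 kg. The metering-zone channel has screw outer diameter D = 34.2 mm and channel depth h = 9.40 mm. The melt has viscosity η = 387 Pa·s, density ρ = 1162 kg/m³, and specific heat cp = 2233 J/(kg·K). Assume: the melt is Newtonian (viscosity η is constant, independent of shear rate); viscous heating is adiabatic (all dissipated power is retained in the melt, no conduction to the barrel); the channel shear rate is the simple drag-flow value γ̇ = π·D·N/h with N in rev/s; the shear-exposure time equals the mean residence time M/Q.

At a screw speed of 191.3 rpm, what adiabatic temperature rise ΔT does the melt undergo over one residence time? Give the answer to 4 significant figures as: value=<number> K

value=40.47 K

Q_s = Q / 3600 = 185.7 / 3600 = 0.0515833 kg/s
Mean residence time: t_res = M/Q_s = 10.54 kg / 0.0515833 kg/s = 204.33 s
D = 34.2 mm = 0.0342 m;  h = 9.40 mm = 0.0094 m;  N = 191.3 rpm / 60 = 3.18833 rev/s
γ̇ = π D N / h = (π)(0.0342)(3.18833) / 0.0094 = 36.4428 s⁻¹
Adiabatic rise: ΔT = η γ̇² t_res / (ρ cp) = 387·(36.4428)²·204.33 / (1162·2233) = 40.4735 K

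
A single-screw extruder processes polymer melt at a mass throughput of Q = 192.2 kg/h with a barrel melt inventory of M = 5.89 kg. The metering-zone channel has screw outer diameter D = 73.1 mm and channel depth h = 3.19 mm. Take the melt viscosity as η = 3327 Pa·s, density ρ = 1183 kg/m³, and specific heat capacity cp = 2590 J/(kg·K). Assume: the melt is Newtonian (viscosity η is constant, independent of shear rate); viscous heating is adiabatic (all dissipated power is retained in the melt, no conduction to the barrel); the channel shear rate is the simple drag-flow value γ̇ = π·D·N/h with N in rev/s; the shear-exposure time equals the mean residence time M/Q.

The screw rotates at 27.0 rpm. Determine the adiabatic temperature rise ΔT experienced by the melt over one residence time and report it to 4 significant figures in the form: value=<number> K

Convert throughput: Q = 192.2 kg/h = 192.2/3600 = 0.0533889 kg/s
t_res = M / Q_s = 5.89 / 0.0533889 = 110.323 s
Convert to SI: D = 0.0731 m, h = 0.00319 m, N = 27.0/60 = 0.45 rev/s
Shear rate: γ̇ = πDN/h = π·0.0731·0.45/0.00319 = 32.3958 s⁻¹
Adiabatic rise: ΔT = η γ̇² t_res / (ρ cp) = 3327·(32.3958)²·110.323 / (1183·2590) = 125.722 K

value=125.7 K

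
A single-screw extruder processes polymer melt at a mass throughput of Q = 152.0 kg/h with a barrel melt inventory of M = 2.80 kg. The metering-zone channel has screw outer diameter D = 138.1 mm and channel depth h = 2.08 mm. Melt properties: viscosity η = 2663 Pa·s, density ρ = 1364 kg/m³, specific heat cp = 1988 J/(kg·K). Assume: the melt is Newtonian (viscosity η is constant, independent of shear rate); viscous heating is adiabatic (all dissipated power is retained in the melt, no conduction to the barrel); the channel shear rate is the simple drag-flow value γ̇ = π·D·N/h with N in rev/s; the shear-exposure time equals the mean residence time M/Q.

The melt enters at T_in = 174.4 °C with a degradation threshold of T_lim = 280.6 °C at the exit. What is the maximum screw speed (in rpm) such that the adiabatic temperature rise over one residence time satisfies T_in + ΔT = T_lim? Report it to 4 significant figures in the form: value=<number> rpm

Q_s = Q / 3600 = 152.0 / 3600 = 0.0422222 kg/s
t_res = M / Q_s = 2.80 / 0.0422222 = 66.3158 s
D = 138.1 mm = 0.1381 m;  h = 2.08 mm = 0.00208 m
ΔT_a = T_lim − T_in = 280.6 °C − 174.4 °C = 106.2 K
Invert ΔT = ηγ̇²t_res/(ρcp) for γ̇: γ̇_max² = ΔT_a ρ cp / (η t_res) = 106.2·1364·1988 / (2663·66.3158) = 1630.67 s⁻²
Take the square root: γ̇_max = √(1630.67) = 40.3816 s⁻¹
N_max = γ̇_max·h / (π·D) = 40.3816 · 0.00208 / (π · 0.1381) = 0.193599 rev/s = 11.6159 rpm

value=11.62 rpm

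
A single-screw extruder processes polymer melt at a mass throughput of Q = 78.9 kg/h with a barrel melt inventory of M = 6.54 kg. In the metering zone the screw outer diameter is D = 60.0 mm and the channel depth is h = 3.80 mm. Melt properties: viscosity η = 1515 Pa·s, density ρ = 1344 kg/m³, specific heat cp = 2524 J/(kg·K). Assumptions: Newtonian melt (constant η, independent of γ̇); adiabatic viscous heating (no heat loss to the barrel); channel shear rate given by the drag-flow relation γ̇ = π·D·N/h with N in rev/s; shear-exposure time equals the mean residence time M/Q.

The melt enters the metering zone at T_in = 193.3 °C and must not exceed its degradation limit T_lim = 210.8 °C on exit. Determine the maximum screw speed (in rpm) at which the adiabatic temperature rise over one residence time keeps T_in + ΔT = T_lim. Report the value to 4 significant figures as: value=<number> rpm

Throughput in SI: Q_s = 78.9 kg/h ÷ 3600 s/h = 0.0219167 kg/s
t_res = M / Q_s = 6.54 / 0.0219167 = 298.403 s
D = 60.0 mm = 0.06 m;  h = 3.80 mm = 0.0038 m
ΔT_a = T_lim − T_in = 210.8 °C − 193.3 °C = 17.5 K
γ̇_max² = ΔT_a·ρ·cp / (η·t_res) = [17.5 × 1344 × 2524] / [1515 × 298.403] = 131.314 s⁻²
γ̇_max = sqrt(131.314) = 11.4592 s⁻¹
Solve γ̇ = πDN/h for N: N_max = γ̇_max·h/(π·D) = 11.4592 × 0.0038 / (π × 0.06) = 0.231014 rev/s = 13.8608 rpm

value=13.86 rpm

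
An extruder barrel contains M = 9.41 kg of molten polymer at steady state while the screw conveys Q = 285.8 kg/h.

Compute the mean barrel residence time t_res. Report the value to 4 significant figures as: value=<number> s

Convert throughput: Q = 285.8 kg/h = 285.8/3600 = 0.0793889 kg/s
t_res = M / Q_s = 9.41 / 0.0793889 = 118.53 s

value=118.5 s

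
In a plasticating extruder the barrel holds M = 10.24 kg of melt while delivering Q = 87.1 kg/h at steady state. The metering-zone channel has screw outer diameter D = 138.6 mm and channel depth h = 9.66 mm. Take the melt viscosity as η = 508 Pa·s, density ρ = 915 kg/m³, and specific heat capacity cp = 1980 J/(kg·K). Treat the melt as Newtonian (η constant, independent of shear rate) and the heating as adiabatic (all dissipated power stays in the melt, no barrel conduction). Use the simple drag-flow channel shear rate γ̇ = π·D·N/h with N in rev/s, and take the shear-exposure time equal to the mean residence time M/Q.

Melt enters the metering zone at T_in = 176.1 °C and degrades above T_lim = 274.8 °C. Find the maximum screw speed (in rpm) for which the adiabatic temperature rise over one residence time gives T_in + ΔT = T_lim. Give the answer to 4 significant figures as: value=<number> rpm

Throughput in SI: Q_s = 87.1 kg/h ÷ 3600 s/h = 0.0241944 kg/s
Mean residence time: t_res = M/Q_s = 10.24 kg / 0.0241944 kg/s = 423.238 s
D = 138.6 mm = 0.1386 m;  h = 9.66 mm = 0.00966 m
ΔT_a = T_lim − T_in = 274.8 − 176.1 = 98.7 K
γ̇_max² = ΔT_a·ρ·cp / (η·t_res) = [98.7 × 915 × 1980] / [508 × 423.238] = 831.678 s⁻²
γ̇_max = sqrt(831.678) = 28.8388 s⁻¹
Solve γ̇ = πDN/h for N: N_max = γ̇_max·h/(π·D) = 28.8388 × 0.00966 / (π × 0.1386) = 0.639796 rev/s = 38.3878 rpm

value=38.39 rpm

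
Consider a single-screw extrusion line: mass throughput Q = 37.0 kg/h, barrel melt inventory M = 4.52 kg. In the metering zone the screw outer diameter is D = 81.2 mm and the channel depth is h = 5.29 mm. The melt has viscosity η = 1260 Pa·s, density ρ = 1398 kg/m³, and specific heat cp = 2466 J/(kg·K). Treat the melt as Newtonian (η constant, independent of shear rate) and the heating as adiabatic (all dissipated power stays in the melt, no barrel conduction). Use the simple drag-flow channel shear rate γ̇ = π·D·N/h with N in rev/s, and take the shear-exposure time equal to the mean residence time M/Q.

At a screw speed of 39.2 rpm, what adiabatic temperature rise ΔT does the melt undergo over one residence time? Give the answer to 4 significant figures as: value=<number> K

value=159.5 K

Q_s = Q / 3600 = 37.0 / 3600 = 0.0102778 kg/s
t_res = M / Q_s = 4.52 / 0.0102778 = 439.784 s
Geometry in metres: D = 81.2 mm → 0.0812 m, h = 5.29 mm → 0.00529 m; screw speed N = 39.2 rpm = 0.653333 rev/s
γ̇ = π D N / h = (π)(0.0812)(0.653333) / 0.00529 = 31.5054 s⁻¹
Adiabatic rise: ΔT = η γ̇² t_res / (ρ cp) = 1260·(31.5054)²·439.784 / (1398·2466) = 159.544 K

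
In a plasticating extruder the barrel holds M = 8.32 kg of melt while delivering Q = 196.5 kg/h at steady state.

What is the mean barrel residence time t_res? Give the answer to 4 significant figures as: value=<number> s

value=152.4 s

Convert throughput: Q = 196.5 kg/h = 196.5/3600 = 0.0545833 kg/s
Mean residence time: t_res = M/Q_s = 8.32 kg / 0.0545833 kg/s = 152.427 s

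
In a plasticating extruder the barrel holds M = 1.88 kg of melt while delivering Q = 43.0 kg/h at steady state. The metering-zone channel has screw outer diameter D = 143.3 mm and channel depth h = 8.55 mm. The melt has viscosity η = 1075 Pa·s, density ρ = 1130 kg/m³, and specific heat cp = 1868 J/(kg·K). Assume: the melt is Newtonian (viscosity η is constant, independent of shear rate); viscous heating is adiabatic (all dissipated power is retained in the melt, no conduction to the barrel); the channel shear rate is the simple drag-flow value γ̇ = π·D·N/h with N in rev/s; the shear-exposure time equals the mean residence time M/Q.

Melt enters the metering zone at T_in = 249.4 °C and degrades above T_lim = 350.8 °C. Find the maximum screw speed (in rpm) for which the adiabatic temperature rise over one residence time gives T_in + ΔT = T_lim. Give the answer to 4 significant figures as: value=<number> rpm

Convert throughput: Q = 43.0 kg/h = 43.0/3600 = 0.0119444 kg/s
Mean residence time: t_res = M/Q_s = 1.88 kg / 0.0119444 kg/s = 157.395 s
Geometry in SI: D = 143.3 mm → 0.1433 m, h = 8.55 mm → 0.00855 m
Allowable rise: ΔT_a = T_lim − T_in = 350.8 − 249.4 = 101.4 K
Invert ΔT = ηγ̇²t_res/(ρcp) for γ̇: γ̇_max² = ΔT_a ρ cp / (η t_res) = 101.4·1130·1868 / (1075·157.395) = 1265.01 s⁻²
Take the square root: γ̇_max = √(1265.01) = 35.5669 s⁻¹
Solve γ̇ = πDN/h for N: N_max = γ̇_max·h/(π·D) = 35.5669 × 0.00855 / (π × 0.1433) = 0.675486 rev/s = 40.5292 rpm

value=40.53 rpm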